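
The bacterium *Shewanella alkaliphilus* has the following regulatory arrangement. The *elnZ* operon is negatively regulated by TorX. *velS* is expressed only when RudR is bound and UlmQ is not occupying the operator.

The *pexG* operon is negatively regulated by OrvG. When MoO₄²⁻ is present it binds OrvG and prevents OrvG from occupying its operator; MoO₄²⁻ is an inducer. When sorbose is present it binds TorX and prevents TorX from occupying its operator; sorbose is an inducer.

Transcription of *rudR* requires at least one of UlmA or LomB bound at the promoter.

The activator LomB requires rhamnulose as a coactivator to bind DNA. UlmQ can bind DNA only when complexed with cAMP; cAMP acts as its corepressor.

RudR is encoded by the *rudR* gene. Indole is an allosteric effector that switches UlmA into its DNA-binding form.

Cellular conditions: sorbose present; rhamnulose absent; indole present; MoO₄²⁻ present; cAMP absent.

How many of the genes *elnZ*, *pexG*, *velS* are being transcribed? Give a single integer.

3

Sorbose is present, so TorX is inactive.
With no repressor bound, *elnZ* is transcribed.
→ *elnZ* is ON.
MoO₄²⁻ is present, so OrvG is inactive.
With no repressor bound, *pexG* is transcribed.
→ *pexG* is ON.
cAMP is absent, so UlmQ is inactive.
Indole is present, so UlmA is active.
Rhamnulose is absent, so LomB is inactive.
Activator UlmA is present, so *rudR* is transcribed.
So RudR is produced and active.
No repressor is bound and RudR is active, so *velS* is transcribed.
→ *velS* is ON.
3 of the 3 genes are transcribed.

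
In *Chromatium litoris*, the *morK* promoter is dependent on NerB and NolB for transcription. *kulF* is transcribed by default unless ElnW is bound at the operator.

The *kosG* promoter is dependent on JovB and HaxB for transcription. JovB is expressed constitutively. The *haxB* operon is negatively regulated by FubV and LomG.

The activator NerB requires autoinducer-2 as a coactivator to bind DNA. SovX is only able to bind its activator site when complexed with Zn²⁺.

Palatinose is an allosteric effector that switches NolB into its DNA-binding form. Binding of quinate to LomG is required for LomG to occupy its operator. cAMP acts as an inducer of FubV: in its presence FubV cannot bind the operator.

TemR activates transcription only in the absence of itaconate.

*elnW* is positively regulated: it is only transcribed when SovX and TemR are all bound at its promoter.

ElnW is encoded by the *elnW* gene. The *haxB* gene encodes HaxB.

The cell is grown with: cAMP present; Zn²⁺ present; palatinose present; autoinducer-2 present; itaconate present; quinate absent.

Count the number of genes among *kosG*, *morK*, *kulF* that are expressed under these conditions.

3

JovB is produced constitutively and is active.
cAMP is present, so FubV is inactive.
Quinate is absent, so LomG is inactive.
With no repressor bound, *haxB* is transcribed.
So HaxB is produced and active.
No repressor is bound and JovB and HaxB are active, so *kosG* is transcribed.
→ *kosG* is ON.
Autoinducer-2 is present, so NerB is active.
Palatinose is present, so NolB is active.
No repressor is bound and NerB and NolB are active, so *morK* is transcribed.
→ *morK* is ON.
Zn²⁺ is present, so SovX is active.
Itaconate is present, so TemR is inactive.
Required activator TemR is absent, so *elnW* is not transcribed.
So ElnW is not produced.
With no repressor bound, *kulF* is transcribed.
→ *kulF* is ON.
3 of the 3 genes are transcribed.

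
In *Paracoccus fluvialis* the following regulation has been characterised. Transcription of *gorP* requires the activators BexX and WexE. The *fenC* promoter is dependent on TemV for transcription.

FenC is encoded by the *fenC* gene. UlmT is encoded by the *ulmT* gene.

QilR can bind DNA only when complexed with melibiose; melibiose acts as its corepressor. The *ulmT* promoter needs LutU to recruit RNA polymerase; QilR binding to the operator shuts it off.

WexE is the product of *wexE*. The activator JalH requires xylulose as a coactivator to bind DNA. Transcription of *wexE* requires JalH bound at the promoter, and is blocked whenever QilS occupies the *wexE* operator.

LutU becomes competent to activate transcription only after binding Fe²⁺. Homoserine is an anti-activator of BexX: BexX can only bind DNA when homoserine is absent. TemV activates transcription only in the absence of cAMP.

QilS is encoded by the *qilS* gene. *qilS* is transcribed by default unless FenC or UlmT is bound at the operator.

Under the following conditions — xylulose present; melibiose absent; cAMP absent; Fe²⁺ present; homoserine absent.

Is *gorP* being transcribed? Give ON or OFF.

ON

Homoserine is absent, so BexX is active.
Xylulose is present, so JalH is active.
cAMP is absent, so TemV is active.
No repressor is bound and TemV is active, so *fenC* is transcribed.
So FenC is produced and active.
Melibiose is absent, so QilR is inactive.
Fe²⁺ is present, so LutU is active.
No repressor is bound and LutU is active, so *ulmT* is transcribed.
So UlmT is produced and active.
With repressor FenC bound, *qilS* is not transcribed.
So QilS is not produced.
No repressor is bound and JalH is active, so *wexE* is transcribed.
So WexE is produced and active.
No repressor is bound and BexX and WexE are active, so *gorP* is transcribed.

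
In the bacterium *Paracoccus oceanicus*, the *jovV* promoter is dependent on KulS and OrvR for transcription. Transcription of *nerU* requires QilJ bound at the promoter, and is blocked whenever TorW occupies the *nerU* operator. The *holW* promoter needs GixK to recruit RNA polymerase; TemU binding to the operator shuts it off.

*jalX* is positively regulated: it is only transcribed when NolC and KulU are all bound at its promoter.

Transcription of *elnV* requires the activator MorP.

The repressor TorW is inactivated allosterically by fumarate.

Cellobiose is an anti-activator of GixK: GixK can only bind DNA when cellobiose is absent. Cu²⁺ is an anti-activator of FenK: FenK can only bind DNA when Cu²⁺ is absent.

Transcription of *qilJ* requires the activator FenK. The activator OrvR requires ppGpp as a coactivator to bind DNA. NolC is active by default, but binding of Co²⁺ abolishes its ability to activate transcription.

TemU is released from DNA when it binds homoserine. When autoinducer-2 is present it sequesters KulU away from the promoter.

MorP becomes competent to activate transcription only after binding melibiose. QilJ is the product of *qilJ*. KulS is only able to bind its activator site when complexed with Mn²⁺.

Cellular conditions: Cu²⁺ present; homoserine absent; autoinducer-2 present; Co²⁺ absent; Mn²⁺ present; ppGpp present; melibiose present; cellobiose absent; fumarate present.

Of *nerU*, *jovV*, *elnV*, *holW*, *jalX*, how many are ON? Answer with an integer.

2

Fumarate is present, so TorW is inactive.
Cu²⁺ is present, so FenK is inactive.
Required activator FenK is absent, so *qilJ* is not transcribed.
So QilJ is not produced.
Required activator QilJ is absent, so *nerU* is not transcribed.
→ *nerU* is OFF.
Mn²⁺ is present, so KulS is active.
ppGpp is present, so OrvR is active.
No repressor is bound and KulS and OrvR are active, so *jovV* is transcribed.
→ *jovV* is ON.
Melibiose is present, so MorP is active.
No repressor is bound and MorP is active, so *elnV* is transcribed.
→ *elnV* is ON.
Cellobiose is absent, so GixK is active.
Homoserine is absent, so TemU is active.
With repressor TemU bound, *holW* is not transcribed.
→ *holW* is OFF.
Co²⁺ is absent, so NolC is active.
Autoinducer-2 is present, so KulU is inactive.
Required activator KulU is absent, so *jalX* is not transcribed.
→ *jalX* is OFF.
2 of the 5 genes are transcribed.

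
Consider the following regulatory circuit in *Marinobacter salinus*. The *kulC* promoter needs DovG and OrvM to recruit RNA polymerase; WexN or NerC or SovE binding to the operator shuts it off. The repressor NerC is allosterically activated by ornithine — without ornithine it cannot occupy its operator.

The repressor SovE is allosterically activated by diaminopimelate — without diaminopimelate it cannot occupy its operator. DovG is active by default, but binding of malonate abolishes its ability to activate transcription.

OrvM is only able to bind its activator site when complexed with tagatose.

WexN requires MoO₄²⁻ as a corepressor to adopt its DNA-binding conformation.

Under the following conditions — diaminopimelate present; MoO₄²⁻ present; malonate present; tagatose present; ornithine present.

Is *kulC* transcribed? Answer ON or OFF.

OFF

Malonate is present, so DovG is inactive.
Tagatose is present, so OrvM is active.
MoO₄²⁻ is present, so WexN is active.
Ornithine is present, so NerC is active.
Diaminopimelate is present, so SovE is active.
With repressor WexN bound, *kulC* is not transcribed.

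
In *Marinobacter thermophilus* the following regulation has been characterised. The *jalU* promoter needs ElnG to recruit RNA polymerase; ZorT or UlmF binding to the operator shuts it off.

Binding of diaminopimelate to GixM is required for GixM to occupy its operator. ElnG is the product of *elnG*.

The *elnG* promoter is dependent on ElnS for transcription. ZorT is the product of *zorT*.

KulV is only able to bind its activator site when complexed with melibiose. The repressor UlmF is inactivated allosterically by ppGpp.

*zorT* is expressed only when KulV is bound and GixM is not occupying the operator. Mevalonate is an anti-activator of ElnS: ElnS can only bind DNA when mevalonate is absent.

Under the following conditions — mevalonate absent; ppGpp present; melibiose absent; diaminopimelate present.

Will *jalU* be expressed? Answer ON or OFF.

Mevalonate is absent, so ElnS is active.
No repressor is bound and ElnS is active, so *elnG* is transcribed.
So ElnG is produced and active.
Melibiose is absent, so KulV is inactive.
Diaminopimelate is present, so GixM is active.
With repressor GixM bound, *zorT* is not transcribed.
So ZorT is not produced.
ppGpp is present, so UlmF is inactive.
No repressor is bound and ElnG is active, so *jalU* is transcribed.

ON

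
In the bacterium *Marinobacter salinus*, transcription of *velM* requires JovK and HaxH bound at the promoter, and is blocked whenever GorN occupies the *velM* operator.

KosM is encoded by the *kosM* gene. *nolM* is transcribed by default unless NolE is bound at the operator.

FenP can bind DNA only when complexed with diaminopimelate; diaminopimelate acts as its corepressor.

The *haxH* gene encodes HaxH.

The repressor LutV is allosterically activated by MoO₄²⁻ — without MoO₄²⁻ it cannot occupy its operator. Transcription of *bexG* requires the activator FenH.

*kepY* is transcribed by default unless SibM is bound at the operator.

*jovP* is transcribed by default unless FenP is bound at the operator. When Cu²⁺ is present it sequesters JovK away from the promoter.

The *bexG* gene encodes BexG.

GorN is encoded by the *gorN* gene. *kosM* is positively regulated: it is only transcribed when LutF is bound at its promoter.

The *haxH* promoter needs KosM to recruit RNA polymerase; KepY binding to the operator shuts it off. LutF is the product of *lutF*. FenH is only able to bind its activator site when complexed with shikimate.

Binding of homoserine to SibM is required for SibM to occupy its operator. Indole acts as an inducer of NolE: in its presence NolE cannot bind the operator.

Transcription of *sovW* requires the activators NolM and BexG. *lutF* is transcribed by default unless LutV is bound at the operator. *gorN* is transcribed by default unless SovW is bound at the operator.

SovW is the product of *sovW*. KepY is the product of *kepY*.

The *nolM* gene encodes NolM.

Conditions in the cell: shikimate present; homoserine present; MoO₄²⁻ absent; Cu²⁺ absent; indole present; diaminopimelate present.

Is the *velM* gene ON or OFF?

Cu²⁺ is absent, so JovK is active.
MoO₄²⁻ is absent, so LutV is inactive.
With no repressor bound, *lutF* is transcribed.
So LutF is produced and active.
No repressor is bound and LutF is active, so *kosM* is transcribed.
So KosM is produced and active.
Homoserine is present, so SibM is active.
With repressor SibM bound, *kepY* is not transcribed.
So KepY is not produced.
No repressor is bound and KosM is active, so *haxH* is transcribed.
So HaxH is produced and active.
Indole is present, so NolE is inactive.
With no repressor bound, *nolM* is transcribed.
So NolM is produced and active.
Shikimate is present, so FenH is active.
No repressor is bound and FenH is active, so *bexG* is transcribed.
So BexG is produced and active.
No repressor is bound and NolM and BexG are active, so *sovW* is transcribed.
So SovW is produced and active.
With repressor SovW bound, *gorN* is not transcribed.
So GorN is not produced.
No repressor is bound and JovK and HaxH are active, so *velM* is transcribed.

ON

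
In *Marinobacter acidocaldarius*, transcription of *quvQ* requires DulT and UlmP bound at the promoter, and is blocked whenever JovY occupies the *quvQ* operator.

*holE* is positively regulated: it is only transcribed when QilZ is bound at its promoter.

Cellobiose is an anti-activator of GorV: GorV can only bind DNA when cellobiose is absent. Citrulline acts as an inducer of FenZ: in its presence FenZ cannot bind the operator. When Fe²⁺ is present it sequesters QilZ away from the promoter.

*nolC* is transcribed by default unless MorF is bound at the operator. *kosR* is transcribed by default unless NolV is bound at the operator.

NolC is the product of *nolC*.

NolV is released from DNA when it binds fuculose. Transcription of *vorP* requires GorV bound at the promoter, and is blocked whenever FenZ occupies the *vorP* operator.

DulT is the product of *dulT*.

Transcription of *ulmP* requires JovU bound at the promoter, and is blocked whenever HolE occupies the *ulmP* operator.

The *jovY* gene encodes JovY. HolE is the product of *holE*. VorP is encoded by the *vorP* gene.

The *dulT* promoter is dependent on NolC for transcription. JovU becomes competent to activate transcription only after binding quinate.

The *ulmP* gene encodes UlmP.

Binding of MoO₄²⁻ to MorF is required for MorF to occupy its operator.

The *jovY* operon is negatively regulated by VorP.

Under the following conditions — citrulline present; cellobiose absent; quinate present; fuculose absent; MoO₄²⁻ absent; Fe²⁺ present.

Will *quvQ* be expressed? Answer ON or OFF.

ON

Cellobiose is absent, so GorV is active.
Citrulline is present, so FenZ is inactive.
No repressor is bound and GorV is active, so *vorP* is transcribed.
So VorP is produced and active.
With repressor VorP bound, *jovY* is not transcribed.
So JovY is not produced.
MoO₄²⁻ is absent, so MorF is inactive.
With no repressor bound, *nolC* is transcribed.
So NolC is produced and active.
No repressor is bound and NolC is active, so *dulT* is transcribed.
So DulT is produced and active.
Quinate is present, so JovU is active.
Fe²⁺ is present, so QilZ is inactive.
Required activator QilZ is absent, so *holE* is not transcribed.
So HolE is not produced.
No repressor is bound and JovU is active, so *ulmP* is transcribed.
So UlmP is produced and active.
No repressor is bound and DulT and UlmP are active, so *quvQ* is transcribed.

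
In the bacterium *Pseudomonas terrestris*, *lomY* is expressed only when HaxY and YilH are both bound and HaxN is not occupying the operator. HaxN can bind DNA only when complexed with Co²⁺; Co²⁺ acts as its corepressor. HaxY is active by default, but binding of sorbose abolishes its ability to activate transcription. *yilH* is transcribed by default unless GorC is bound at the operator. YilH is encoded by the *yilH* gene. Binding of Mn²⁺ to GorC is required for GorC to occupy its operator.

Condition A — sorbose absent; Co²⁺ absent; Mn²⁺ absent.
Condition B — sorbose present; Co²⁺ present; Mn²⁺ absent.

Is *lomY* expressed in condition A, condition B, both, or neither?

Condition A:
Sorbose is absent, so HaxY is active.
Co²⁺ is absent, so HaxN is inactive.
Mn²⁺ is absent, so GorC is inactive.
With no repressor bound, *yilH* is transcribed.
So YilH is produced and active.
No repressor is bound and HaxY and YilH are active, so *lomY* is transcribed.
→ *lomY* is ON in A.
Condition B:
Sorbose is present, so HaxY is inactive.
Co²⁺ is present, so HaxN is active.
Mn²⁺ is absent, so GorC is inactive.
With no repressor bound, *yilH* is transcribed.
So YilH is produced and active.
With repressor HaxN bound, *lomY* is not transcribed.
→ *lomY* is OFF in B.

A only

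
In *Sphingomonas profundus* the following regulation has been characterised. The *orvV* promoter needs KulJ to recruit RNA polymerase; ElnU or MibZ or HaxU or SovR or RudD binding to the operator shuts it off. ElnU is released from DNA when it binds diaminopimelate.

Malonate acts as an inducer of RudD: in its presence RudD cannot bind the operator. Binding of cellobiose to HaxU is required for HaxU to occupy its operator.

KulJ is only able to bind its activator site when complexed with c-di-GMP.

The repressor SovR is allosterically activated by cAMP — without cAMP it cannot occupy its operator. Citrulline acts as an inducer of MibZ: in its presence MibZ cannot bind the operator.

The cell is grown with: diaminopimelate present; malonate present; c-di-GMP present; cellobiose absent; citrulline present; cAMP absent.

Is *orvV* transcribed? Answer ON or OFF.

ON

Diaminopimelate is present, so ElnU is inactive.
Citrulline is present, so MibZ is inactive.
c-di-GMP is present, so KulJ is active.
Cellobiose is absent, so HaxU is inactive.
cAMP is absent, so SovR is inactive.
Malonate is present, so RudD is inactive.
No repressor is bound and KulJ is active, so *orvV* is transcribed.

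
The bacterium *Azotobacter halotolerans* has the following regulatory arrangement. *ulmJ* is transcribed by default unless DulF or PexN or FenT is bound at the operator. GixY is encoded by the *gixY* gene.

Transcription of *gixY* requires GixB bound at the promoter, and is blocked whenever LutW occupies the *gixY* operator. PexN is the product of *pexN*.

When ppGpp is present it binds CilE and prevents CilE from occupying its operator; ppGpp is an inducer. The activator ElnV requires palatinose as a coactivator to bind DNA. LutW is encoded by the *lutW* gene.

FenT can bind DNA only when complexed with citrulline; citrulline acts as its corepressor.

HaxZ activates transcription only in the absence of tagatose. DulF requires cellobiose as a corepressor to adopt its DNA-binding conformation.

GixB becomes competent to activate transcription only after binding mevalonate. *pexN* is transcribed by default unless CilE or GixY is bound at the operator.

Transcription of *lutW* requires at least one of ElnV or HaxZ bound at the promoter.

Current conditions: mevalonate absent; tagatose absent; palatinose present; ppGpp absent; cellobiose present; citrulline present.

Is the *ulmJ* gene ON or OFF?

OFF

Cellobiose is present, so DulF is active.
ppGpp is absent, so CilE is active.
Mevalonate is absent, so GixB is inactive.
Palatinose is present, so ElnV is active.
Tagatose is absent, so HaxZ is active.
Activator ElnV is present, so *lutW* is transcribed.
So LutW is produced and active.
With repressor LutW bound, *gixY* is not transcribed.
So GixY is not produced.
With repressor CilE bound, *pexN* is not transcribed.
So PexN is not produced.
Citrulline is present, so FenT is active.
With repressor DulF bound, *ulmJ* is not transcribed.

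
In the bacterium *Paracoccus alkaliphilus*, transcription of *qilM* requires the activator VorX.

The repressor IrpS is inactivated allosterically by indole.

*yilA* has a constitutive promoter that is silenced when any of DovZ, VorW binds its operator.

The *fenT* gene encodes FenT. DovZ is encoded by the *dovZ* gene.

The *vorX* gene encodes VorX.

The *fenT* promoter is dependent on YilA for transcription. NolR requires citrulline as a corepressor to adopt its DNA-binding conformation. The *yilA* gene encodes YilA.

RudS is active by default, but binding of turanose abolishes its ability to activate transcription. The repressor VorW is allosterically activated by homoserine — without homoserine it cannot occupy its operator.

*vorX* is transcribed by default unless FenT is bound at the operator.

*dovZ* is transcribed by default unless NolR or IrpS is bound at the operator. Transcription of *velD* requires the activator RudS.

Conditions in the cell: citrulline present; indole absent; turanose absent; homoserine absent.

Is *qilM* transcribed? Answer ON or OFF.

OFF

Citrulline is present, so NolR is active.
Indole is absent, so IrpS is active.
With repressor NolR bound, *dovZ* is not transcribed.
So DovZ is not produced.
Homoserine is absent, so VorW is inactive.
With no repressor bound, *yilA* is transcribed.
So YilA is produced and active.
No repressor is bound and YilA is active, so *fenT* is transcribed.
So FenT is produced and active.
With repressor FenT bound, *vorX* is not transcribed.
So VorX is not produced.
Required activator VorX is absent, so *qilM* is not transcribed.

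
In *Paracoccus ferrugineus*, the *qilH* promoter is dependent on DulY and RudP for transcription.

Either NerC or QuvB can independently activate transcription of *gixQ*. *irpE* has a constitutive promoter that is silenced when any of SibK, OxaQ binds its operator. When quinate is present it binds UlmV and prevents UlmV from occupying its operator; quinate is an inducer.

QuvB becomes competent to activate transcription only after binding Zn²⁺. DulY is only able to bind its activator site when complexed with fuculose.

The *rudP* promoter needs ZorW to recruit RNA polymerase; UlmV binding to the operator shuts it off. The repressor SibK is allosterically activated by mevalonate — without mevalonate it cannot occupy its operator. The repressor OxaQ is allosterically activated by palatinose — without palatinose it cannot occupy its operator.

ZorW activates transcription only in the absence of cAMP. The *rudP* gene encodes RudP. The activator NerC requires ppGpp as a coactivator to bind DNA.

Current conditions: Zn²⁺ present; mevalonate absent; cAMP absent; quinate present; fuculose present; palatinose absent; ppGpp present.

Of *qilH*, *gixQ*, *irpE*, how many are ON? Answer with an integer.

Fuculose is present, so DulY is active.
Quinate is present, so UlmV is inactive.
cAMP is absent, so ZorW is active.
No repressor is bound and ZorW is active, so *rudP* is transcribed.
So RudP is produced and active.
No repressor is bound and DulY and RudP are active, so *qilH* is transcribed.
→ *qilH* is ON.
ppGpp is present, so NerC is active.
Zn²⁺ is present, so QuvB is active.
Activator NerC is present, so *gixQ* is transcribed.
→ *gixQ* is ON.
Mevalonate is absent, so SibK is inactive.
Palatinose is absent, so OxaQ is inactive.
With no repressor bound, *irpE* is transcribed.
→ *irpE* is ON.
3 of the 3 genes are transcribed.

3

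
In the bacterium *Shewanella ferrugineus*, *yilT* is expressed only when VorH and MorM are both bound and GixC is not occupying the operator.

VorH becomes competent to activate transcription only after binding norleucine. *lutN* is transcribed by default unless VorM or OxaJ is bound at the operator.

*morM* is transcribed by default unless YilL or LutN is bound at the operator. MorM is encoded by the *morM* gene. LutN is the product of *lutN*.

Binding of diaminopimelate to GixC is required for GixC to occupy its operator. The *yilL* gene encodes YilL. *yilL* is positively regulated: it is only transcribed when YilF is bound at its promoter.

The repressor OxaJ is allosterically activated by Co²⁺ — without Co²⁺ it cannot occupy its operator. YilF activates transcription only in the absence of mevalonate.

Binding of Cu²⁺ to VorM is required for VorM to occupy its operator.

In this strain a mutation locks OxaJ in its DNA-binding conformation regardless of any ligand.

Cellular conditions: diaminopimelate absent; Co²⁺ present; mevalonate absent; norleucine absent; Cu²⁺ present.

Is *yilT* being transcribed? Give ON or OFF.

Norleucine is absent, so VorH is inactive.
Mevalonate is absent, so YilF is active.
No repressor is bound and YilF is active, so *yilL* is transcribed.
So YilL is produced and active.
Cu²⁺ is present, so VorM is active.
OxaJ is constitutively active in this strain.
With repressor VorM bound, *lutN* is not transcribed.
So LutN is not produced.
With repressor YilL bound, *morM* is not transcribed.
So MorM is not produced.
Diaminopimelate is absent, so GixC is inactive.
Required activator VorH is absent, so *yilT* is not transcribed.

OFF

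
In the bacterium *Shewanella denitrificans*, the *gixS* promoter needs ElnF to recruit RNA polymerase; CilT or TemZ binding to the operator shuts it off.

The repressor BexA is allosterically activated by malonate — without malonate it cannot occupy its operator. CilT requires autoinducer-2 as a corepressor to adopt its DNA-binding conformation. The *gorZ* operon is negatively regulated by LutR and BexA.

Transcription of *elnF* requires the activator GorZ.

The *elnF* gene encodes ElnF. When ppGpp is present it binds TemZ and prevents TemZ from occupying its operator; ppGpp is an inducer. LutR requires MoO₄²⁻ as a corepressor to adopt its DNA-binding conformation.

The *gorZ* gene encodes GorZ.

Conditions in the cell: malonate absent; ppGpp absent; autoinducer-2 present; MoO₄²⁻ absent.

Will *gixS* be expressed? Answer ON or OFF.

OFF

Autoinducer-2 is present, so CilT is active.
MoO₄²⁻ is absent, so LutR is inactive.
Malonate is absent, so BexA is inactive.
With no repressor bound, *gorZ* is transcribed.
So GorZ is produced and active.
No repressor is bound and GorZ is active, so *elnF* is transcribed.
So ElnF is produced and active.
ppGpp is absent, so TemZ is active.
With repressor CilT bound, *gixS* is not transcribed.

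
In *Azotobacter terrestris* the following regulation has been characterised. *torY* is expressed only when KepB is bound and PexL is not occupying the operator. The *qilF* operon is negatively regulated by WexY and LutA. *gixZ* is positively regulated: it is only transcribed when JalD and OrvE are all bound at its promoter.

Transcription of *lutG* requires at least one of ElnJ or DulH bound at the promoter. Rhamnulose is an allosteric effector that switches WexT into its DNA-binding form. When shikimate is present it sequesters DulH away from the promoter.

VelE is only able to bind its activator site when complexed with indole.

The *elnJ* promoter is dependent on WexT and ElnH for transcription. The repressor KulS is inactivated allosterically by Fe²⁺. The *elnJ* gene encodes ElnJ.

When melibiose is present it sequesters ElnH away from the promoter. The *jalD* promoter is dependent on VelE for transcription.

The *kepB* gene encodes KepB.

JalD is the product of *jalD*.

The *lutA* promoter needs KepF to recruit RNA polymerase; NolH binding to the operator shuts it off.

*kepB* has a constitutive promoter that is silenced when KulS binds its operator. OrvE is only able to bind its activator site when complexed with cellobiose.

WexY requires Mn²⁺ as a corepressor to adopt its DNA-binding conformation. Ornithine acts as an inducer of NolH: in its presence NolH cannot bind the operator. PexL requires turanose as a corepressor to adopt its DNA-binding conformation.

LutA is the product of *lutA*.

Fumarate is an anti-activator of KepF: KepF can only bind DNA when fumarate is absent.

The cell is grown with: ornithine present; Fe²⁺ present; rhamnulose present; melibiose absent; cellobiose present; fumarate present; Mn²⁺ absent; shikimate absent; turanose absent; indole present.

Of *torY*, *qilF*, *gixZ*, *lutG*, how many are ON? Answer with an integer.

4

Fe²⁺ is present, so KulS is inactive.
With no repressor bound, *kepB* is transcribed.
So KepB is produced and active.
Turanose is absent, so PexL is inactive.
No repressor is bound and KepB is active, so *torY* is transcribed.
→ *torY* is ON.
Mn²⁺ is absent, so WexY is inactive.
Ornithine is present, so NolH is inactive.
Fumarate is present, so KepF is inactive.
Required activator KepF is absent, so *lutA* is not transcribed.
So LutA is not produced.
With no repressor bound, *qilF* is transcribed.
→ *qilF* is ON.
Indole is present, so VelE is active.
No repressor is bound and VelE is active, so *jalD* is transcribed.
So JalD is produced and active.
Cellobiose is present, so OrvE is active.
No repressor is bound and JalD and OrvE are active, so *gixZ* is transcribed.
→ *gixZ* is ON.
Rhamnulose is present, so WexT is active.
Melibiose is absent, so ElnH is active.
No repressor is bound and WexT and ElnH are active, so *elnJ* is transcribed.
So ElnJ is produced and active.
Shikimate is absent, so DulH is active.
Activator ElnJ is present, so *lutG* is transcribed.
→ *lutG* is ON.
4 of the 4 genes are transcribed.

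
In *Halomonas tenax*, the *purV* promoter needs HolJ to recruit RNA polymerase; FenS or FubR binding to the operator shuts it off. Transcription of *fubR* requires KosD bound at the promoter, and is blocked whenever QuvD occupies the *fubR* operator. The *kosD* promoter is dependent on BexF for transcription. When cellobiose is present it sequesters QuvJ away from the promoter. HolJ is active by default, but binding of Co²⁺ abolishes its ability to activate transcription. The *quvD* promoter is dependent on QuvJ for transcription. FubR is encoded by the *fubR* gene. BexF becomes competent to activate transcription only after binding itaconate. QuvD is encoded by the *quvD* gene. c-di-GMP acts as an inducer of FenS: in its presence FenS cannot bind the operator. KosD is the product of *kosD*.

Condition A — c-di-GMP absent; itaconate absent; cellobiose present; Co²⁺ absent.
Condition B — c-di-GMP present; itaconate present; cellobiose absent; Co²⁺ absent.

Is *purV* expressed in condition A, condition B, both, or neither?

Condition A:
c-di-GMP is absent, so FenS is active.
Itaconate is absent, so BexF is inactive.
Required activator BexF is absent, so *kosD* is not transcribed.
So KosD is not produced.
Cellobiose is present, so QuvJ is inactive.
Required activator QuvJ is absent, so *quvD* is not transcribed.
So QuvD is not produced.
Required activator KosD is absent, so *fubR* is not transcribed.
So FubR is not produced.
Co²⁺ is absent, so HolJ is active.
With repressor FenS bound, *purV* is not transcribed.
→ *purV* is OFF in A.
Condition B:
c-di-GMP is present, so FenS is inactive.
Itaconate is present, so BexF is active.
No repressor is bound and BexF is active, so *kosD* is transcribed.
So KosD is produced and active.
Cellobiose is absent, so QuvJ is active.
No repressor is bound and QuvJ is active, so *quvD* is transcribed.
So QuvD is produced and active.
With repressor QuvD bound, *fubR* is not transcribed.
So FubR is not produced.
Co²⁺ is absent, so HolJ is active.
No repressor is bound and HolJ is active, so *purV* is transcribed.
→ *purV* is ON in B.

B only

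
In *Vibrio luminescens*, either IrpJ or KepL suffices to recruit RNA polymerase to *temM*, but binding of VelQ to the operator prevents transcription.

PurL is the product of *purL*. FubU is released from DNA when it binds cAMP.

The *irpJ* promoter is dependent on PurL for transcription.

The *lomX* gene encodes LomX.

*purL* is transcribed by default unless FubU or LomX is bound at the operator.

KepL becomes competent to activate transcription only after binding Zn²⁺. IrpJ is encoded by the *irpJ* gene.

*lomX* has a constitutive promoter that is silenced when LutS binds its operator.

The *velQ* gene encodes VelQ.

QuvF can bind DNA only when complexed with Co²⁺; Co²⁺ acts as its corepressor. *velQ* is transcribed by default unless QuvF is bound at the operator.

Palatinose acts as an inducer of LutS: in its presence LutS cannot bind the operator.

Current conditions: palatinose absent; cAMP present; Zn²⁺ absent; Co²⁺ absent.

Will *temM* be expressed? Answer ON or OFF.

cAMP is present, so FubU is inactive.
Palatinose is absent, so LutS is active.
With repressor LutS bound, *lomX* is not transcribed.
So LomX is not produced.
With no repressor bound, *purL* is transcribed.
So PurL is produced and active.
No repressor is bound and PurL is active, so *irpJ* is transcribed.
So IrpJ is produced and active.
Zn²⁺ is absent, so KepL is inactive.
Co²⁺ is absent, so QuvF is inactive.
With no repressor bound, *velQ* is transcribed.
So VelQ is produced and active.
With repressor VelQ bound, *temM* is not transcribed.

OFF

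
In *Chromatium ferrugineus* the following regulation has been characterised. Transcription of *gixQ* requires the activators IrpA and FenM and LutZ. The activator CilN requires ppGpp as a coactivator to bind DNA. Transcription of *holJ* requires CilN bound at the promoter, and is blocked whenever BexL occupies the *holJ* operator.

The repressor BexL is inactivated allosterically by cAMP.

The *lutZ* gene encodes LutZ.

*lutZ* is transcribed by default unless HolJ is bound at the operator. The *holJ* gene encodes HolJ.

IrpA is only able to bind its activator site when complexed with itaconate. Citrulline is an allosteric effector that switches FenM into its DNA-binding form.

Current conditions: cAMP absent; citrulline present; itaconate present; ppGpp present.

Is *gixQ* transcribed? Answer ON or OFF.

Itaconate is present, so IrpA is active.
Citrulline is present, so FenM is active.
cAMP is absent, so BexL is active.
ppGpp is present, so CilN is active.
With repressor BexL bound, *holJ* is not transcribed.
So HolJ is not produced.
With no repressor bound, *lutZ* is transcribed.
So LutZ is produced and active.
No repressor is bound and IrpA and FenM and LutZ are active, so *gixQ* is transcribed.

ON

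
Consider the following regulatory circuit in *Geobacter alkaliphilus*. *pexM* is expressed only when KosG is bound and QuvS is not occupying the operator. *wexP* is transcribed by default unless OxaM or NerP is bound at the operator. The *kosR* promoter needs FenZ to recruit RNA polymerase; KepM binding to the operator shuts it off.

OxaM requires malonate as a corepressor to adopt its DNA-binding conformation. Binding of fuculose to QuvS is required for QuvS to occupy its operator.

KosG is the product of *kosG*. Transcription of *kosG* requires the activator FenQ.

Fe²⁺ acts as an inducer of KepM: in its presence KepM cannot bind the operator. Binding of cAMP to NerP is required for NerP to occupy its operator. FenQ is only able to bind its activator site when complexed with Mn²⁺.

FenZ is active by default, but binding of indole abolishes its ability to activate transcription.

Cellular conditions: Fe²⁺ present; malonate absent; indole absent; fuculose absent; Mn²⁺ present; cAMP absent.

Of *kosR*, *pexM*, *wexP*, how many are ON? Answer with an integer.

3

Fe²⁺ is present, so KepM is inactive.
Indole is absent, so FenZ is active.
No repressor is bound and FenZ is active, so *kosR* is transcribed.
→ *kosR* is ON.
Mn²⁺ is present, so FenQ is active.
No repressor is bound and FenQ is active, so *kosG* is transcribed.
So KosG is produced and active.
Fuculose is absent, so QuvS is inactive.
No repressor is bound and KosG is active, so *pexM* is transcribed.
→ *pexM* is ON.
Malonate is absent, so OxaM is inactive.
cAMP is absent, so NerP is inactive.
With no repressor bound, *wexP* is transcribed.
→ *wexP* is ON.
3 of the 3 genes are transcribed.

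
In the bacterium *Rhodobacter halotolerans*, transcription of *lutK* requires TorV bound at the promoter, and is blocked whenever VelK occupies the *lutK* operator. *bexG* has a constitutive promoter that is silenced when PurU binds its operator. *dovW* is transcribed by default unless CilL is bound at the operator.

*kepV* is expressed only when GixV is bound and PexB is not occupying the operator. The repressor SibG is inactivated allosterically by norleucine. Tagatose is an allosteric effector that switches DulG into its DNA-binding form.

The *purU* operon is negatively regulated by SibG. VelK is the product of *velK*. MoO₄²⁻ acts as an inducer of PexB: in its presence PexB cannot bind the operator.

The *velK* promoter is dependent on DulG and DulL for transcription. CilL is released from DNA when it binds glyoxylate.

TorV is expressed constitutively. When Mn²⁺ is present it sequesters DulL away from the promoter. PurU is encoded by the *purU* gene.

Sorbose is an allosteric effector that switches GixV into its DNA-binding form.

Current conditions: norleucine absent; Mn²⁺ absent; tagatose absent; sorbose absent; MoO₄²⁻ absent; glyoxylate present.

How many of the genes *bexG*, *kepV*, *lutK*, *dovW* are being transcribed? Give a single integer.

3

Norleucine is absent, so SibG is active.
With repressor SibG bound, *purU* is not transcribed.
So PurU is not produced.
With no repressor bound, *bexG* is transcribed.
→ *bexG* is ON.
Sorbose is absent, so GixV is inactive.
MoO₄²⁻ is absent, so PexB is active.
With repressor PexB bound, *kepV* is not transcribed.
→ *kepV* is OFF.
TorV is produced constitutively and is active.
Tagatose is absent, so DulG is inactive.
Mn²⁺ is absent, so DulL is active.
Required activator DulG is absent, so *velK* is not transcribed.
So VelK is not produced.
No repressor is bound and TorV is active, so *lutK* is transcribed.
→ *lutK* is ON.
Glyoxylate is present, so CilL is inactive.
With no repressor bound, *dovW* is transcribed.
→ *dovW* is ON.
3 of the 4 genes are transcribed.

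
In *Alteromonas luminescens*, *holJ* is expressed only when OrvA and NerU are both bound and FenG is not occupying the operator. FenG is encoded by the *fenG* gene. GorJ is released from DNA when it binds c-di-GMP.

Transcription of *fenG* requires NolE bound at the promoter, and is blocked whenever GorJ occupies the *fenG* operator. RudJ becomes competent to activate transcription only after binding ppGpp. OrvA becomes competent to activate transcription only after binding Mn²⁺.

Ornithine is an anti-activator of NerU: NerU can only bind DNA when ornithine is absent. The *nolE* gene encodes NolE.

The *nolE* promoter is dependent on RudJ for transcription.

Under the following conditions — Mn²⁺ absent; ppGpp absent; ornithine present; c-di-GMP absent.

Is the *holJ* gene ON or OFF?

OFF

Mn²⁺ is absent, so OrvA is inactive.
ppGpp is absent, so RudJ is inactive.
Required activator RudJ is absent, so *nolE* is not transcribed.
So NolE is not produced.
c-di-GMP is absent, so GorJ is active.
With repressor GorJ bound, *fenG* is not transcribed.
So FenG is not produced.
Ornithine is present, so NerU is inactive.
Required activator OrvA is absent, so *holJ* is not transcribed.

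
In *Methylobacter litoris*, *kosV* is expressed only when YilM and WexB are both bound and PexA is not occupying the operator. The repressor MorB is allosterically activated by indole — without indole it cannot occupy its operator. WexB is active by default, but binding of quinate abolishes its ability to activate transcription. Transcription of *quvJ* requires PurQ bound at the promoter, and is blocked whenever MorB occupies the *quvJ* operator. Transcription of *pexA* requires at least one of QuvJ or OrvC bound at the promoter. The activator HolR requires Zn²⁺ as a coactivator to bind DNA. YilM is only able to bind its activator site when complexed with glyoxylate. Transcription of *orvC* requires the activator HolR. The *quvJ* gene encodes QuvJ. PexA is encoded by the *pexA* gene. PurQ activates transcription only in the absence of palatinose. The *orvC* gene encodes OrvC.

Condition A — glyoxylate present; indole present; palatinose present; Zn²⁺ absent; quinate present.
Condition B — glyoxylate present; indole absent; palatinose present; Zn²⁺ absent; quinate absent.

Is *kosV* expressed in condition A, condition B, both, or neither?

B only

Condition A:
Glyoxylate is present, so YilM is active.
Indole is present, so MorB is active.
Palatinose is present, so PurQ is inactive.
With repressor MorB bound, *quvJ* is not transcribed.
So QuvJ is not produced.
Zn²⁺ is absent, so HolR is inactive.
Required activator HolR is absent, so *orvC* is not transcribed.
So OrvC is not produced.
No activator is available at the *pexA* promoter, so *pexA* is not transcribed.
So PexA is not produced.
Quinate is present, so WexB is inactive.
Required activator WexB is absent, so *kosV* is not transcribed.
→ *kosV* is OFF in A.
Condition B:
Glyoxylate is present, so YilM is active.
Indole is absent, so MorB is inactive.
Palatinose is present, so PurQ is inactive.
Required activator PurQ is absent, so *quvJ* is not transcribed.
So QuvJ is not produced.
Zn²⁺ is absent, so HolR is inactive.
Required activator HolR is absent, so *orvC* is not transcribed.
So OrvC is not produced.
No activator is available at the *pexA* promoter, so *pexA* is not transcribed.
So PexA is not produced.
Quinate is absent, so WexB is active.
No repressor is bound and YilM and WexB are active, so *kosV* is transcribed.
→ *kosV* is ON in B.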